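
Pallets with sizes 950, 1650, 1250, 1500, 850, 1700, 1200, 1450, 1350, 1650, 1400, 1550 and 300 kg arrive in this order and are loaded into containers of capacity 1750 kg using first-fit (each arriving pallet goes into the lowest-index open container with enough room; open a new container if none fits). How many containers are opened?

  950 → container 1 (new)  [load 950/1750]
  1650 → container 2 (new)  [load 1650/1750]
  1250 → container 3 (new)  [load 1250/1750]
  1500 → container 4 (new)  [load 1500/1750]
  850 → container 5 (new)  [load 850/1750]
  1700 → container 6 (new)  [load 1700/1750]
  1200 → container 7 (new)  [load 1200/1750]
  1450 → container 8 (new)  [load 1450/1750]
  1350 → container 9 (new)  [load 1350/1750]
  1650 → container 10 (new)  [load 1650/1750]
  1400 → container 11 (new)  [load 1400/1750]
  1550 → container 12 (new)  [load 1550/1750]
  300 → container 1  [load 1250/1750]
12 containers opened.

12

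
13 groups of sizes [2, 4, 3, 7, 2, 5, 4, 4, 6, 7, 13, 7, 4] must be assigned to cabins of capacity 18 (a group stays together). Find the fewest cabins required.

4

Total = 13 + 7 + 7 + 7 + 6 + 5 + 4 + 4 + 4 + 4 + 3 + 2 + 2 = 68.
Lower bound: ⌈68/18⌉ = 4 cabins.
A packing using 4 cabins:
  cabin 1: 13 + 5 = 18
  cabin 2: 7 + 7 + 4 = 18
  cabin 3: 7 + 6 + 4 = 17
  cabin 4: 4 + 4 + 3 + 2 + 2 = 15
This matches the lower bound, so 4 is optimal.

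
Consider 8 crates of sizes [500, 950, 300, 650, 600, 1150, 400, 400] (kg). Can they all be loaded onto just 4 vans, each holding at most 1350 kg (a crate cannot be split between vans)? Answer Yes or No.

Yes

A valid assignment using 4 vans:
  van 1: 1150 = 1150
  van 2: 950 + 400 = 1350
  van 3: 650 + 600 = 1250
  van 4: 500 + 400 + 300 = 1200
Every load is within 1350 kg, so 4 vans suffice.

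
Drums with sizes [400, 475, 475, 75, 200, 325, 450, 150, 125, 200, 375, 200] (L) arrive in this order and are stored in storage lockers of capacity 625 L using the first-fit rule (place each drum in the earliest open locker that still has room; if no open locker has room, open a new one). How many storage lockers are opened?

7

  400 → locker 1 (new)  [load 400/625]
  475 → locker 2 (new)  [load 475/625]
  475 → locker 3 (new)  [load 475/625]
  75 → locker 1  [load 475/625]
  200 → locker 4 (new)  [load 200/625]
  325 → locker 4  [load 525/625]
  450 → locker 5 (new)  [load 450/625]
  150 → locker 1  [load 625/625]
  125 → locker 2  [load 600/625]
  200 → locker 6 (new)  [load 200/625]
  375 → locker 6  [load 575/625]
  200 → locker 7 (new)  [load 200/625]
7 storage lockers opened.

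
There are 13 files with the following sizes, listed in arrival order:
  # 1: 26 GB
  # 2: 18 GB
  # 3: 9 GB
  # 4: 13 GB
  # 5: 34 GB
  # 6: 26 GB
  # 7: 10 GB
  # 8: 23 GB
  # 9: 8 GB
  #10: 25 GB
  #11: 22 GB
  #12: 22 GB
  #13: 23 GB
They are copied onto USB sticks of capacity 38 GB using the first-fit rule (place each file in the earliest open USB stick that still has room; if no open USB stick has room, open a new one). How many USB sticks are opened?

9

  26 → USB stick 1 (new)  [load 26/38]
  18 → USB stick 2 (new)  [load 18/38]
  9 → USB stick 1  [load 35/38]
  13 → USB stick 2  [load 31/38]
  34 → USB stick 3 (new)  [load 34/38]
  26 → USB stick 4 (new)  [load 26/38]
  10 → USB stick 4  [load 36/38]
  23 → USB stick 5 (new)  [load 23/38]
  8 → USB stick 5  [load 31/38]
  25 → USB stick 6 (new)  [load 25/38]
  22 → USB stick 7 (new)  [load 22/38]
  22 → USB stick 8 (new)  [load 22/38]
  23 → USB stick 9 (new)  [load 23/38]
9 USB sticks opened.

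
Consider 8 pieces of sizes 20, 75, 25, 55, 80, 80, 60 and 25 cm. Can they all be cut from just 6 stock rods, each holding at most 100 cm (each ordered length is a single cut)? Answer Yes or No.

A valid assignment using 5 stock rods:
  stock rod 1: 80 + 20 = 100
  stock rod 2: 80 = 80
  stock rod 3: 75 + 25 = 100
  stock rod 4: 60 + 25 = 85
  stock rod 5: 55 = 55
That uses only 5 ≤ 6, so 6 stock rods are enough.

Yes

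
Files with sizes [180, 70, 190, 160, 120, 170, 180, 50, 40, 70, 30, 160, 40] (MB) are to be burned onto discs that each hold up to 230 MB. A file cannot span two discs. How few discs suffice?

7

Total = 190 + 180 + 180 + 170 + 160 + 160 + 120 + 70 + 70 + 50 + 40 + 40 + 30 = 1460 MB.
Lower bound: ⌈1460/230⌉ = 7 discs.
A packing using 7 discs:
  disc 1: 190 + 40 = 230
  disc 2: 180 + 50 = 230
  disc 3: 180 + 40 = 220
  disc 4: 170 + 30 = 200
  disc 5: 160 + 70 = 230
  disc 6: 160 + 70 = 230
  disc 7: 120 = 120
This matches the lower bound, so 7 is optimal.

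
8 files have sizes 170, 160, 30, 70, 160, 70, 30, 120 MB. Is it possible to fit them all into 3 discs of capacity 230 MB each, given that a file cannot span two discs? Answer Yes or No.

Total = 810 MB; ⌈810/230⌉ = 4.
At least 4 discs are required, but only 3 are allowed.

No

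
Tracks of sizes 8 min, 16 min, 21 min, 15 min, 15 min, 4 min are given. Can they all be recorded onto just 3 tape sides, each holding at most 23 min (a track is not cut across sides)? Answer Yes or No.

No

Total = 79 min; ⌈79/23⌉ = 4.
At least 4 tape sides are required, but only 3 are allowed.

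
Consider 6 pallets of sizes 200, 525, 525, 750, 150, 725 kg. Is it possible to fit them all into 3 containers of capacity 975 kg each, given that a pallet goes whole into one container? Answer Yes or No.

Total = 2875 kg; ⌈2875/975⌉ = 3.
4 pallets each exceed half the capacity and cannot share a container, forcing at least 4 containers.
At least 4 containers are required, but only 3 are allowed.

No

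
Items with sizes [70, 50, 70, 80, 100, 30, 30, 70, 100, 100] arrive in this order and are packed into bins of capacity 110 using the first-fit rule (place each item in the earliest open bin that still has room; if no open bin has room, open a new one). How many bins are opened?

8

  70 → bin 1 (new)  [load 70/110]
  50 → bin 2 (new)  [load 50/110]
  70 → bin 3 (new)  [load 70/110]
  80 → bin 4 (new)  [load 80/110]
  100 → bin 5 (new)  [load 100/110]
  30 → bin 1  [load 100/110]
  30 → bin 2  [load 80/110]
  70 → bin 6 (new)  [load 70/110]
  100 → bin 7 (new)  [load 100/110]
  100 → bin 8 (new)  [load 100/110]
8 bins opened.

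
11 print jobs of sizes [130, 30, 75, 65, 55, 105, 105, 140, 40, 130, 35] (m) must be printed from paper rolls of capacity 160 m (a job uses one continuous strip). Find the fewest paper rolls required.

Total = 140 + 130 + 130 + 105 + 105 + 75 + 65 + 55 + 40 + 35 + 30 = 910 m.
Lower bound: ⌈910/160⌉ = 6 paper rolls.
A packing using 7 paper rolls:
  roll 1: 140 = 140
  roll 2: 130 + 30 = 160
  roll 3: 130 = 130
  roll 4: 105 + 55 = 160
  roll 5: 105 + 40 = 145
  roll 6: 75 + 65 = 140
  roll 7: 35 = 35
No arrangement into 6 paper rolls stays within capacity, so 7 is optimal.

7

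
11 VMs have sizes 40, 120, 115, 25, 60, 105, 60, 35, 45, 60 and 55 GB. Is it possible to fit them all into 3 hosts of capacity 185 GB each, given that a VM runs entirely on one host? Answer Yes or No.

Total = 720 GB; ⌈720/185⌉ = 4.
At least 4 hosts are required, but only 3 are allowed.

No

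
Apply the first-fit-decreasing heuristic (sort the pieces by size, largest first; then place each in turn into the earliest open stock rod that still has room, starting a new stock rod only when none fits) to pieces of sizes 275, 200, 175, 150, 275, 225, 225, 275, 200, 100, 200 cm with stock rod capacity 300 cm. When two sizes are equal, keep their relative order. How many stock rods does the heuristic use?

Sorted descending: 275, 275, 275, 225, 225, 200, 200, 200, 175, 150, 100.
  275 → stock rod 1 (new)  [load 275/300]
  275 → stock rod 2 (new)  [load 275/300]
  275 → stock rod 3 (new)  [load 275/300]
  225 → stock rod 4 (new)  [load 225/300]
  225 → stock rod 5 (new)  [load 225/300]
  200 → stock rod 6 (new)  [load 200/300]
  200 → stock rod 7 (new)  [load 200/300]
  200 → stock rod 8 (new)  [load 200/300]
  175 → stock rod 9 (new)  [load 175/300]
  150 → stock rod 10 (new)  [load 150/300]
  100 → stock rod 6  [load 300/300]
10 stock rods opened.

10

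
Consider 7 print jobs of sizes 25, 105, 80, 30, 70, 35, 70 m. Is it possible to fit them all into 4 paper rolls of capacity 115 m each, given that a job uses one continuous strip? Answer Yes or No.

Yes

A valid assignment using 4 paper rolls:
  roll 1: 105 = 105
  roll 2: 80 + 35 = 115
  roll 3: 70 + 30 = 100
  roll 4: 70 + 25 = 95
Every load is within 115 m, so 4 paper rolls suffice.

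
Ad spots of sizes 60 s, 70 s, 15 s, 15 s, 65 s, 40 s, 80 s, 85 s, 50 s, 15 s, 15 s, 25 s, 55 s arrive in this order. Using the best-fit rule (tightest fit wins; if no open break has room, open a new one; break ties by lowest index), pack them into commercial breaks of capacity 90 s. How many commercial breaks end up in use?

  60 → break 1 (new)  [load 60/90]
  70 → break 2 (new)  [load 70/90]
  15 → break 2  [load 85/90]
  15 → break 1  [load 75/90]
  65 → break 3 (new)  [load 65/90]
  40 → break 4 (new)  [load 40/90]
  80 → break 5 (new)  [load 80/90]
  85 → break 6 (new)  [load 85/90]
  50 → break 4  [load 90/90]
  15 → break 1  [load 90/90]
  15 → break 3  [load 80/90]
  25 → break 7 (new)  [load 25/90]
  55 → break 7  [load 80/90]
7 commercial breaks opened.

7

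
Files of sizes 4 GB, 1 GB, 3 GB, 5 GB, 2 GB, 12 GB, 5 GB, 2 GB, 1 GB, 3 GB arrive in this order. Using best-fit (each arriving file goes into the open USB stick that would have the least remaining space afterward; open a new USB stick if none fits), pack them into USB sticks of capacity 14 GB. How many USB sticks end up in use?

  4 → USB stick 1 (new)  [load 4/14]
  1 → USB stick 1  [load 5/14]
  3 → USB stick 1  [load 8/14]
  5 → USB stick 1  [load 13/14]
  2 → USB stick 2 (new)  [load 2/14]
  12 → USB stick 2  [load 14/14]
  5 → USB stick 3 (new)  [load 5/14]
  2 → USB stick 3  [load 7/14]
  1 → USB stick 1  [load 14/14]
  3 → USB stick 3  [load 10/14]
3 USB sticks opened.

3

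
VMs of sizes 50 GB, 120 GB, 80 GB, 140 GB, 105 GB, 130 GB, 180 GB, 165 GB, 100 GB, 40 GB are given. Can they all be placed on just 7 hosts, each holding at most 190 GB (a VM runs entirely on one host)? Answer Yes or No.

Yes

A valid assignment using 7 hosts:
  host 1: 180 = 180
  host 2: 165 = 165
  host 3: 140 + 50 = 190
  host 4: 130 + 40 = 170
  host 5: 120 = 120
  host 6: 105 + 80 = 185
  host 7: 100 = 100
Every load is within 190 GB, so 7 hosts suffice.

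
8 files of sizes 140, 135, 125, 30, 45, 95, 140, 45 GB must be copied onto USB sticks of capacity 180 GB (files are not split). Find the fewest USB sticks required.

Total = 140 + 140 + 135 + 125 + 95 + 45 + 45 + 30 = 755 GB.
Lower bound: ⌈755/180⌉ = 5 USB sticks.
A packing using 5 USB sticks:
  USB stick 1: 140 + 30 = 170
  USB stick 2: 140 = 140
  USB stick 3: 135 + 45 = 180
  USB stick 4: 125 + 45 = 170
  USB stick 5: 95 = 95
This matches the lower bound, so 5 is optimal.

5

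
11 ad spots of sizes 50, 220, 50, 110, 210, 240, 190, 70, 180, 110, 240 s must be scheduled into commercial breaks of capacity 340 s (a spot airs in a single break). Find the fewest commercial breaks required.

6

Total = 240 + 240 + 220 + 210 + 190 + 180 + 110 + 110 + 70 + 50 + 50 = 1670 s.
Lower bound: ⌈1670/340⌉ = 5 commercial breaks.
Also, 6 ad spots each exceed 170 s, and no two of those can share a break, so at least 6 commercial breaks are needed.
A packing using 6 commercial breaks:
  break 1: 240 + 70 = 310
  break 2: 240 + 50 + 50 = 340
  break 3: 220 + 110 = 330
  break 4: 210 + 110 = 320
  break 5: 190 = 190
  break 6: 180 = 180
This matches the lower bound, so 6 is optimal.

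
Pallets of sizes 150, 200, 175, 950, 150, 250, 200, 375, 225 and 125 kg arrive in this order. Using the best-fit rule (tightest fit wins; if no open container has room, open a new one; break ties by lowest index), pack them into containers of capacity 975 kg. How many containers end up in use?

  150 → container 1 (new)  [load 150/975]
  200 → container 1  [load 350/975]
  175 → container 1  [load 525/975]
  950 → container 2 (new)  [load 950/975]
  150 → container 1  [load 675/975]
  250 → container 1  [load 925/975]
  200 → container 3 (new)  [load 200/975]
  375 → container 3  [load 575/975]
  225 → container 3  [load 800/975]
  125 → container 3  [load 925/975]
3 containers opened.

3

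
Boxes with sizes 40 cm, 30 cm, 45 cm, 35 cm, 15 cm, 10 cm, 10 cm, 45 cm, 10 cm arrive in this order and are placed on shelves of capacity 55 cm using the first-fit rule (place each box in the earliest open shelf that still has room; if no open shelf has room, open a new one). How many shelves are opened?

  40 → shelf 1 (new)  [load 40/55]
  30 → shelf 2 (new)  [load 30/55]
  45 → shelf 3 (new)  [load 45/55]
  35 → shelf 4 (new)  [load 35/55]
  15 → shelf 1  [load 55/55]
  10 → shelf 2  [load 40/55]
  10 → shelf 2  [load 50/55]
  45 → shelf 5 (new)  [load 45/55]
  10 → shelf 3  [load 55/55]
5 shelves opened.

5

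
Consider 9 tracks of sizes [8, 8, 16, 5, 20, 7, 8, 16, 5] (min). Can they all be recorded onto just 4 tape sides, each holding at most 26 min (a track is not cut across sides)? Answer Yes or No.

A valid assignment using 4 tape sides:
  side 1: 20 + 5 = 25
  side 2: 16 + 8 = 24
  side 3: 16 + 8 = 24
  side 4: 8 + 7 + 5 = 20
Every load is within 26 min, so 4 tape sides suffice.

Yes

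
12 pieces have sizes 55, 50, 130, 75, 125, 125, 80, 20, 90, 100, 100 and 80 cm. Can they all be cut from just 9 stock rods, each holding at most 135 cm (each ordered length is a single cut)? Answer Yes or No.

Yes

A valid assignment using 9 stock rods:
  stock rod 1: 130 = 130
  stock rod 2: 125 = 125
  stock rod 3: 125 = 125
  stock rod 4: 100 + 20 = 120
  stock rod 5: 100 = 100
  stock rod 6: 90 = 90
  stock rod 7: 80 + 55 = 135
  stock rod 8: 80 + 50 = 130
  stock rod 9: 75 = 75
Every load is within 135 cm, so 9 stock rods suffice.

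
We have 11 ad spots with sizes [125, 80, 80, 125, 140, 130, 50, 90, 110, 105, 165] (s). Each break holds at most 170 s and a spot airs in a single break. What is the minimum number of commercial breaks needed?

9

Total = 165 + 140 + 130 + 125 + 125 + 110 + 105 + 90 + 80 + 80 + 50 = 1200 s.
Lower bound: ⌈1200/170⌉ = 8 commercial breaks.
A packing using 9 commercial breaks:
  break 1: 165 = 165
  break 2: 140 = 140
  break 3: 130 = 130
  break 4: 125 = 125
  break 5: 125 = 125
  break 6: 110 + 50 = 160
  break 7: 105 = 105
  break 8: 90 + 80 = 170
  break 9: 80 = 80
No arrangement into 8 commercial breaks stays within capacity, so 9 is optimal.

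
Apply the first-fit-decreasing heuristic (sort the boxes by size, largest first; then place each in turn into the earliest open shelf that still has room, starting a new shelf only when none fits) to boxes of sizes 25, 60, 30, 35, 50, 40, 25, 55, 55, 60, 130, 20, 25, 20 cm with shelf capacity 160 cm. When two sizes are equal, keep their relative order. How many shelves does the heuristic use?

Sorted descending: 130, 60, 60, 55, 55, 50, 40, 35, 30, 25, 25, 25, 20, 20.
  130 → shelf 1 (new)  [load 130/160]
  60 → shelf 2 (new)  [load 60/160]
  60 → shelf 2  [load 120/160]
  55 → shelf 3 (new)  [load 55/160]
  55 → shelf 3  [load 110/160]
  50 → shelf 3  [load 160/160]
  40 → shelf 2  [load 160/160]
  35 → shelf 4 (new)  [load 35/160]
  30 → shelf 1  [load 160/160]
  25 → shelf 4  [load 60/160]
  25 → shelf 4  [load 85/160]
  25 → shelf 4  [load 110/160]
  20 → shelf 4  [load 130/160]
  20 → shelf 4  [load 150/160]
4 shelves opened.

4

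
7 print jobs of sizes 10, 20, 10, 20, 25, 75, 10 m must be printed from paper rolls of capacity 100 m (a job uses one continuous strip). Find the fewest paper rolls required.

2

Total = 75 + 25 + 20 + 20 + 10 + 10 + 10 = 170 m.
Lower bound: ⌈170/100⌉ = 2 paper rolls.
A packing using 2 paper rolls:
  roll 1: 75 + 25 = 100
  roll 2: 20 + 20 + 10 + 10 + 10 = 70
This matches the lower bound, so 2 is optimal.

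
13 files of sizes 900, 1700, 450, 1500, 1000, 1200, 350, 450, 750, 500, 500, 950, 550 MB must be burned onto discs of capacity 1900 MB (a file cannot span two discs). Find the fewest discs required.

Total = 1700 + 1500 + 1200 + 1000 + 950 + 900 + 750 + 550 + 500 + 500 + 450 + 450 + 350 = 10800 MB.
Lower bound: ⌈10800/1900⌉ = 6 discs.
A packing using 6 discs:
  disc 1: 1700 = 1700
  disc 2: 1500 + 350 = 1850
  disc 3: 1200 + 550 = 1750
  disc 4: 1000 + 900 = 1900
  disc 5: 950 + 750 = 1700
  disc 6: 500 + 500 + 450 + 450 = 1900
This matches the lower bound, so 6 is optimal.

6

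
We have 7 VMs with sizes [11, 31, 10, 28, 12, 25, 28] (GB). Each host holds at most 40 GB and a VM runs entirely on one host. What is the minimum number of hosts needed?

Total = 31 + 28 + 28 + 25 + 12 + 11 + 10 = 145 GB.
Lower bound: ⌈145/40⌉ = 4 hosts.
A packing using 4 hosts:
  host 1: 31 = 31
  host 2: 28 + 12 = 40
  host 3: 28 + 11 = 39
  host 4: 25 + 10 = 35
This matches the lower bound, so 4 is optimal.

4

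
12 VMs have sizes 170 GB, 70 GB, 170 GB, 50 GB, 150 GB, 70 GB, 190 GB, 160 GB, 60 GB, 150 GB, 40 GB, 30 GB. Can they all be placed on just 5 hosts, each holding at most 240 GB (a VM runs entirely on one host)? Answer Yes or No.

No

Total = 1310 GB; ⌈1310/240⌉ = 6.
At least 6 hosts are required, but only 5 are allowed.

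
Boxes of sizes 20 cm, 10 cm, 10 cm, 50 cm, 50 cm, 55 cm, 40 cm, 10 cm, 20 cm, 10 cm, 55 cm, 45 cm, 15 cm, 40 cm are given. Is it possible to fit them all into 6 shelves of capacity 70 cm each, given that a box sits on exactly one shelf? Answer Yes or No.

Total = 430 cm; ⌈430/70⌉ = 7.
At least 7 shelves are required, but only 6 are allowed.

No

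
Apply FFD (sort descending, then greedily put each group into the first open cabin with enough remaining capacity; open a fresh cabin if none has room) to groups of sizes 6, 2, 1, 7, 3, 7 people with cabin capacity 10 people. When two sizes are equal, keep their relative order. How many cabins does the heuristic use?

Sorted descending: 7, 7, 6, 3, 2, 1.
  7 → cabin 1 (new)  [load 7/10]
  7 → cabin 2 (new)  [load 7/10]
  6 → cabin 3 (new)  [load 6/10]
  3 → cabin 1  [load 10/10]
  2 → cabin 2  [load 9/10]
  1 → cabin 2  [load 10/10]
3 cabins opened.

3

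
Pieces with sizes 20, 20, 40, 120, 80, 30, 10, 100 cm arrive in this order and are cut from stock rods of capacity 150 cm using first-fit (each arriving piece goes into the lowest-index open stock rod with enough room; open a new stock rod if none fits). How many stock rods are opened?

  20 → stock rod 1 (new)  [load 20/150]
  20 → stock rod 1  [load 40/150]
  40 → stock rod 1  [load 80/150]
  120 → stock rod 2 (new)  [load 120/150]
  80 → stock rod 3 (new)  [load 80/150]
  30 → stock rod 1  [load 110/150]
  10 → stock rod 1  [load 120/150]
  100 → stock rod 4 (new)  [load 100/150]
4 stock rods opened.

4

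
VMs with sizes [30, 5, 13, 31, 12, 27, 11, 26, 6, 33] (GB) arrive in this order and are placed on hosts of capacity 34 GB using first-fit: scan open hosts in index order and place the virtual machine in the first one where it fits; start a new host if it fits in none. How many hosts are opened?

  30 → host 1 (new)  [load 30/34]
  5 → host 2 (new)  [load 5/34]
  13 → host 2  [load 18/34]
  31 → host 3 (new)  [load 31/34]
  12 → host 2  [load 30/34]
  27 → host 4 (new)  [load 27/34]
  11 → host 5 (new)  [load 11/34]
  26 → host 6 (new)  [load 26/34]
  6 → host 4  [load 33/34]
  33 → host 7 (new)  [load 33/34]
7 hosts opened.

7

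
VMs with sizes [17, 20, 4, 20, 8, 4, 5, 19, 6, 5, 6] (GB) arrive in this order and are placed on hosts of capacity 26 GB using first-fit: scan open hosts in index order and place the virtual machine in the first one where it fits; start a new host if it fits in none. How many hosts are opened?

5

  17 → host 1 (new)  [load 17/26]
  20 → host 2 (new)  [load 20/26]
  4 → host 1  [load 21/26]
  20 → host 3 (new)  [load 20/26]
  8 → host 4 (new)  [load 8/26]
  4 → host 1  [load 25/26]
  5 → host 2  [load 25/26]
  19 → host 5 (new)  [load 19/26]
  6 → host 3  [load 26/26]
  5 → host 4  [load 13/26]
  6 → host 4  [load 19/26]
5 hosts opened.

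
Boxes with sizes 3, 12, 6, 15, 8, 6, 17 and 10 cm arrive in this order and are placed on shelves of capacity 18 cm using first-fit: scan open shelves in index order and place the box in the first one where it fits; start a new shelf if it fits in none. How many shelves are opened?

  3 → shelf 1 (new)  [load 3/18]
  12 → shelf 1  [load 15/18]
  6 → shelf 2 (new)  [load 6/18]
  15 → shelf 3 (new)  [load 15/18]
  8 → shelf 2  [load 14/18]
  6 → shelf 4 (new)  [load 6/18]
  17 → shelf 5 (new)  [load 17/18]
  10 → shelf 4  [load 16/18]
5 shelves opened.

5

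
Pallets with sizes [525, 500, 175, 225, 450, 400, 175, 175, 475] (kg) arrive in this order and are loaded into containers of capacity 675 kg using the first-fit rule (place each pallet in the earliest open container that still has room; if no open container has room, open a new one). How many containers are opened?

  525 → container 1 (new)  [load 525/675]
  500 → container 2 (new)  [load 500/675]
  175 → container 2  [load 675/675]
  225 → container 3 (new)  [load 225/675]
  450 → container 3  [load 675/675]
  400 → container 4 (new)  [load 400/675]
  175 → container 4  [load 575/675]
  175 → container 5 (new)  [load 175/675]
  475 → container 5  [load 650/675]
5 containers opened.

5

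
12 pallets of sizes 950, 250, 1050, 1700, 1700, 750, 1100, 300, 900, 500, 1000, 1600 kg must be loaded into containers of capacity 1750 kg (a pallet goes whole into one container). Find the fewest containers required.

8

Total = 1700 + 1700 + 1600 + 1100 + 1050 + 1000 + 950 + 900 + 750 + 500 + 300 + 250 = 11800 kg.
Lower bound: ⌈11800/1750⌉ = 7 containers.
Also, 8 pallets each exceed 875 kg, and no two of those can share a container, so at least 8 containers are needed.
A packing using 8 containers:
  container 1: 1700 = 1700
  container 2: 1700 = 1700
  container 3: 1600 = 1600
  container 4: 1100 + 500 = 1600
  container 5: 1050 + 300 + 250 = 1600
  container 6: 1000 + 750 = 1750
  container 7: 950 = 950
  container 8: 900 = 900
This matches the lower bound, so 8 is optimal.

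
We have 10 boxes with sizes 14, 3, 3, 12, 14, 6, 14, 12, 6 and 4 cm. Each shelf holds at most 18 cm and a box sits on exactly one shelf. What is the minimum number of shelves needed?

Total = 14 + 14 + 14 + 12 + 12 + 6 + 6 + 4 + 3 + 3 = 88 cm.
Lower bound: ⌈88/18⌉ = 5 shelves.
A packing using 5 shelves:
  shelf 1: 14 + 4 = 18
  shelf 2: 14 + 3 = 17
  shelf 3: 14 + 3 = 17
  shelf 4: 12 + 6 = 18
  shelf 5: 12 + 6 = 18
This matches the lower bound, so 5 is optimal.

5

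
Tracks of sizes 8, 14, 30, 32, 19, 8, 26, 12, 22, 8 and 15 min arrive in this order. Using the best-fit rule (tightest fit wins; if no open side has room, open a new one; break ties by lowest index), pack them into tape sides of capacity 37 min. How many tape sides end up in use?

  8 → side 1 (new)  [load 8/37]
  14 → side 1  [load 22/37]
  30 → side 2 (new)  [load 30/37]
  32 → side 3 (new)  [load 32/37]
  19 → side 4 (new)  [load 19/37]
  8 → side 1  [load 30/37]
  26 → side 5 (new)  [load 26/37]
  12 → side 4  [load 31/37]
  22 → side 6 (new)  [load 22/37]
  8 → side 5  [load 34/37]
  15 → side 6  [load 37/37]
6 tape sides opened.

6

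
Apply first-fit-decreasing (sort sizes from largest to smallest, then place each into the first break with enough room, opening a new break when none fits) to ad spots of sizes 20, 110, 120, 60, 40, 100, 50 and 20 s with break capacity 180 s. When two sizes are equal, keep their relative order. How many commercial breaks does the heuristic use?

3

Sorted descending: 120, 110, 100, 60, 50, 40, 20, 20.
  120 → break 1 (new)  [load 120/180]
  110 → break 2 (new)  [load 110/180]
  100 → break 3 (new)  [load 100/180]
  60 → break 1  [load 180/180]
  50 → break 2  [load 160/180]
  40 → break 3  [load 140/180]
  20 → break 2  [load 180/180]
  20 → break 3  [load 160/180]
3 commercial breaks opened.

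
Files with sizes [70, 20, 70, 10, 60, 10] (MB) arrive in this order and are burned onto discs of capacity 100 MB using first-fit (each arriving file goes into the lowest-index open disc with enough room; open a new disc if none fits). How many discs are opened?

  70 → disc 1 (new)  [load 70/100]
  20 → disc 1  [load 90/100]
  70 → disc 2 (new)  [load 70/100]
  10 → disc 1  [load 100/100]
  60 → disc 3 (new)  [load 60/100]
  10 → disc 2  [load 80/100]
3 discs opened.

3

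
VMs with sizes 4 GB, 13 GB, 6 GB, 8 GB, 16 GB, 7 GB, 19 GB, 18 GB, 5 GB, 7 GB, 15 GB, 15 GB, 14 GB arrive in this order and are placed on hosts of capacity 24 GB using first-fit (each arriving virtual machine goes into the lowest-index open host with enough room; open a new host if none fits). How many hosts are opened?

8

  4 → host 1 (new)  [load 4/24]
  13 → host 1  [load 17/24]
  6 → host 1  [load 23/24]
  8 → host 2 (new)  [load 8/24]
  16 → host 2  [load 24/24]
  7 → host 3 (new)  [load 7/24]
  19 → host 4 (new)  [load 19/24]
  18 → host 5 (new)  [load 18/24]
  5 → host 3  [load 12/24]
  7 → host 3  [load 19/24]
  15 → host 6 (new)  [load 15/24]
  15 → host 7 (new)  [load 15/24]
  14 → host 8 (new)  [load 14/24]
8 hosts opened.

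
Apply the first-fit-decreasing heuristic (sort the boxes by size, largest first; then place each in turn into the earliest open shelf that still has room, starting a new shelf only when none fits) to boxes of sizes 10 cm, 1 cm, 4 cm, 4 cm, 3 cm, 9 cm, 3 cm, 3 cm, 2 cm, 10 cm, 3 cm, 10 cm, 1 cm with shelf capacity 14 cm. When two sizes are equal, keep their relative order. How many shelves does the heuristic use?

Sorted descending: 10, 10, 10, 9, 4, 4, 3, 3, 3, 3, 2, 1, 1.
  10 → shelf 1 (new)  [load 10/14]
  10 → shelf 2 (new)  [load 10/14]
  10 → shelf 3 (new)  [load 10/14]
  9 → shelf 4 (new)  [load 9/14]
  4 → shelf 1  [load 14/14]
  4 → shelf 2  [load 14/14]
  3 → shelf 3  [load 13/14]
  3 → shelf 4  [load 12/14]
  3 → shelf 5 (new)  [load 3/14]
  3 → shelf 5  [load 6/14]
  2 → shelf 4  [load 14/14]
  1 → shelf 3  [load 14/14]
  1 → shelf 5  [load 7/14]
5 shelves opened.

5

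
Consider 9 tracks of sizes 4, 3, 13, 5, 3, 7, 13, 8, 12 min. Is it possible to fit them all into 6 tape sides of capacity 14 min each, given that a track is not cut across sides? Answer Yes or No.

A valid assignment using 6 tape sides:
  side 1: 13 = 13
  side 2: 13 = 13
  side 3: 12 = 12
  side 4: 8 + 5 = 13
  side 5: 7 + 4 + 3 = 14
  side 6: 3 = 3
Every load is within 14 min, so 6 tape sides suffice.

Yes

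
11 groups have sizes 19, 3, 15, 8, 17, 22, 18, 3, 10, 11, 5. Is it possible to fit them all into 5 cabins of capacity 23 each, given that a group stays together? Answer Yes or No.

No

Total = 131; ⌈131/23⌉ = 6.
At least 6 cabins are required, but only 5 are allowed.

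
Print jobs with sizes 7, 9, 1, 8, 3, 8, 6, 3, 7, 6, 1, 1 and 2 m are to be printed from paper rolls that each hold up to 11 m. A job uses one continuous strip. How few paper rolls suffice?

Total = 9 + 8 + 8 + 7 + 7 + 6 + 6 + 3 + 3 + 2 + 1 + 1 + 1 = 62 m.
Lower bound: ⌈62/11⌉ = 6 paper rolls.
Also, 7 print jobs each exceed 11/2 m, and no two of those can share a roll, so at least 7 paper rolls are needed.
A packing using 7 paper rolls:
  roll 1: 9 + 2 = 11
  roll 2: 8 + 3 = 11
  roll 3: 8 + 3 = 11
  roll 4: 7 + 1 + 1 + 1 = 10
  roll 5: 7 = 7
  roll 6: 6 = 6
  roll 7: 6 = 6
This matches the lower bound, so 7 is optimal.

7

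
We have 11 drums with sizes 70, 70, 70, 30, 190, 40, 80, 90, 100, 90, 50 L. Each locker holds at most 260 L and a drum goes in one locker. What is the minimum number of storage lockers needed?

Total = 190 + 100 + 90 + 90 + 80 + 70 + 70 + 70 + 50 + 40 + 30 = 880 L.
Lower bound: ⌈880/260⌉ = 4 storage lockers.
A packing using 4 storage lockers:
  locker 1: 190 + 70 = 260
  locker 2: 100 + 90 + 70 = 260
  locker 3: 90 + 80 + 70 = 240
  locker 4: 50 + 40 + 30 = 120
This matches the lower bound, so 4 is optimal.

4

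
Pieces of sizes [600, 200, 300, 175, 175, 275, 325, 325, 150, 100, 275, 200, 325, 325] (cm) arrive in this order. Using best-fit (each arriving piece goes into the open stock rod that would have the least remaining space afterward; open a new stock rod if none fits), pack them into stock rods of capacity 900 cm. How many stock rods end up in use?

5

  600 → stock rod 1 (new)  [load 600/900]
  200 → stock rod 1  [load 800/900]
  300 → stock rod 2 (new)  [load 300/900]
  175 → stock rod 2  [load 475/900]
  175 → stock rod 2  [load 650/900]
  275 → stock rod 3 (new)  [load 275/900]
  325 → stock rod 3  [load 600/900]
  325 → stock rod 4 (new)  [load 325/900]
  150 → stock rod 2  [load 800/900]
  100 → stock rod 1  [load 900/900]
  275 → stock rod 3  [load 875/900]
  200 → stock rod 4  [load 525/900]
  325 → stock rod 4  [load 850/900]
  325 → stock rod 5 (new)  [load 325/900]
5 stock rods opened.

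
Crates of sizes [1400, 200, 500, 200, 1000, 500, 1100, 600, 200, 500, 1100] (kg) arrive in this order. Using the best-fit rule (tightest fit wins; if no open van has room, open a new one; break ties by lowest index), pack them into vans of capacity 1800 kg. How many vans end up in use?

5

  1400 → van 1 (new)  [load 1400/1800]
  200 → van 1  [load 1600/1800]
  500 → van 2 (new)  [load 500/1800]
  200 → van 1  [load 1800/1800]
  1000 → van 2  [load 1500/1800]
  500 → van 3 (new)  [load 500/1800]
  1100 → van 3  [load 1600/1800]
  600 → van 4 (new)  [load 600/1800]
  200 → van 3  [load 1800/1800]
  500 → van 4  [load 1100/1800]
  1100 → van 5 (new)  [load 1100/1800]
5 vans opened.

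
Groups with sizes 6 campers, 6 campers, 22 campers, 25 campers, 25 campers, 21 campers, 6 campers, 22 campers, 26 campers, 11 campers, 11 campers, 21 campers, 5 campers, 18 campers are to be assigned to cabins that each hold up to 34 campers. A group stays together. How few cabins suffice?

8

Total = 26 + 25 + 25 + 22 + 22 + 21 + 21 + 18 + 11 + 11 + 6 + 6 + 6 + 5 = 225 campers.
Lower bound: ⌈225/34⌉ = 7 cabins.
Also, 8 groups each exceed 17 campers, and no two of those can share a cabin, so at least 8 cabins are needed.
A packing using 8 cabins:
  cabin 1: 26 + 6 = 32
  cabin 2: 25 + 6 = 31
  cabin 3: 25 + 6 = 31
  cabin 4: 22 + 11 = 33
  cabin 5: 22 + 11 = 33
  cabin 6: 21 + 5 = 26
  cabin 7: 21 = 21
  cabin 8: 18 = 18
This matches the lower bound, so 8 is optimal.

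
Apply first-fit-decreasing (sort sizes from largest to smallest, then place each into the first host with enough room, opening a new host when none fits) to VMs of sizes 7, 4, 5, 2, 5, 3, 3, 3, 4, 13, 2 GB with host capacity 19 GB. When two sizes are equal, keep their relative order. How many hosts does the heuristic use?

3

Sorted descending: 13, 7, 5, 5, 4, 4, 3, 3, 3, 2, 2.
  13 → host 1 (new)  [load 13/19]
  7 → host 2 (new)  [load 7/19]
  5 → host 1  [load 18/19]
  5 → host 2  [load 12/19]
  4 → host 2  [load 16/19]
  4 → host 3 (new)  [load 4/19]
  3 → host 2  [load 19/19]
  3 → host 3  [load 7/19]
  3 → host 3  [load 10/19]
  2 → host 3  [load 12/19]
  2 → host 3  [load 14/19]
3 hosts opened.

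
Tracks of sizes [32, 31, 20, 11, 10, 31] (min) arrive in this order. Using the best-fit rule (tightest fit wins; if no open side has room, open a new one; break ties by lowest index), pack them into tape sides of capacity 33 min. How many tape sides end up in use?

5

  32 → side 1 (new)  [load 32/33]
  31 → side 2 (new)  [load 31/33]
  20 → side 3 (new)  [load 20/33]
  11 → side 3  [load 31/33]
  10 → side 4 (new)  [load 10/33]
  31 → side 5 (new)  [load 31/33]
5 tape sides opened.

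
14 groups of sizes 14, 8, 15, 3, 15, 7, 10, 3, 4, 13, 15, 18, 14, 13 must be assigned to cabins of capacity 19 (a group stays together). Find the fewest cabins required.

10

Total = 18 + 15 + 15 + 15 + 14 + 14 + 13 + 13 + 10 + 8 + 7 + 4 + 3 + 3 = 152.
Lower bound: ⌈152/19⌉ = 8 cabins.
Also, 9 groups each exceed 19/2, and no two of those can share a cabin, so at least 9 cabins are needed.
A packing using 10 cabins:
  cabin 1: 18 = 18
  cabin 2: 15 + 4 = 19
  cabin 3: 15 + 3 = 18
  cabin 4: 15 + 3 = 18
  cabin 5: 14 = 14
  cabin 6: 14 = 14
  cabin 7: 13 = 13
  cabin 8: 13 = 13
  cabin 9: 10 + 8 = 18
  cabin 10: 7 = 7
No arrangement into 9 cabins stays within capacity, so 10 is optimal.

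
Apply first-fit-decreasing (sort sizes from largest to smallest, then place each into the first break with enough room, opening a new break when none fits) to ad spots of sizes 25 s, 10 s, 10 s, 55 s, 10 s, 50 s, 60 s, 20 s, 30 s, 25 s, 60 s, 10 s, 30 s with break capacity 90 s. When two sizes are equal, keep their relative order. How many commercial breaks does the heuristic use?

5

Sorted descending: 60, 60, 55, 50, 30, 30, 25, 25, 20, 10, 10, 10, 10.
  60 → break 1 (new)  [load 60/90]
  60 → break 2 (new)  [load 60/90]
  55 → break 3 (new)  [load 55/90]
  50 → break 4 (new)  [load 50/90]
  30 → break 1  [load 90/90]
  30 → break 2  [load 90/90]
  25 → break 3  [load 80/90]
  25 → break 4  [load 75/90]
  20 → break 5 (new)  [load 20/90]
  10 → break 3  [load 90/90]
  10 → break 4  [load 85/90]
  10 → break 5  [load 30/90]
  10 → break 5  [load 40/90]
5 commercial breaks opened.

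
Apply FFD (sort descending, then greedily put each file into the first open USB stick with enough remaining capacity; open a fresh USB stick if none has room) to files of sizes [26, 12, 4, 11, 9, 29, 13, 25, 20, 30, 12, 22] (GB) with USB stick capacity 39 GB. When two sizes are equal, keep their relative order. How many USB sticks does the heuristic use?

6

Sorted descending: 30, 29, 26, 25, 22, 20, 13, 12, 12, 11, 9, 4.
  30 → USB stick 1 (new)  [load 30/39]
  29 → USB stick 2 (new)  [load 29/39]
  26 → USB stick 3 (new)  [load 26/39]
  25 → USB stick 4 (new)  [load 25/39]
  22 → USB stick 5 (new)  [load 22/39]
  20 → USB stick 6 (new)  [load 20/39]
  13 → USB stick 3  [load 39/39]
  12 → USB stick 4  [load 37/39]
  12 → USB stick 5  [load 34/39]
  11 → USB stick 6  [load 31/39]
  9 → USB stick 1  [load 39/39]
  4 → USB stick 2  [load 33/39]
6 USB sticks opened.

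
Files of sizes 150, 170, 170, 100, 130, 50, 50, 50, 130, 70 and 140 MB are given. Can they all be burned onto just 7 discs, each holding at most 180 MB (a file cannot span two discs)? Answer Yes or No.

No

Total = 1210 MB; ⌈1210/180⌉ = 7.
The bound of 7 does not rule out 7, but exhaustive search shows no assignment into 7 discs of capacity 180 MB exists — the minimum is 8.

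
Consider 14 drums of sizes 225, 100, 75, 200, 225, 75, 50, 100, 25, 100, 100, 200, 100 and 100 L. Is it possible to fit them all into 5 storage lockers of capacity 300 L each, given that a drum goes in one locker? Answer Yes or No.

No

Total = 1675 L; ⌈1675/300⌉ = 6.
At least 6 storage lockers are required, but only 5 are allowed.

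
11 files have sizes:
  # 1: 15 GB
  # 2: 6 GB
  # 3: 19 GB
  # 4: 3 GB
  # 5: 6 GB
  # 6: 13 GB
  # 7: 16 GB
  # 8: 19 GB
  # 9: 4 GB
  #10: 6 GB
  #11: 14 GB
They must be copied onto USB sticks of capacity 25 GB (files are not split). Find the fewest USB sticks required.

6

Total = 19 + 19 + 16 + 15 + 14 + 13 + 6 + 6 + 6 + 4 + 3 = 121 GB.
Lower bound: ⌈121/25⌉ = 5 USB sticks.
Also, 6 files each exceed 25/2 GB, and no two of those can share a USB stick, so at least 6 USB sticks are needed.
A packing using 6 USB sticks:
  USB stick 1: 19 + 6 = 25
  USB stick 2: 19 + 6 = 25
  USB stick 3: 16 + 6 + 3 = 25
  USB stick 4: 15 + 4 = 19
  USB stick 5: 14 = 14
  USB stick 6: 13 = 13
This matches the lower bound, so 6 is optimal.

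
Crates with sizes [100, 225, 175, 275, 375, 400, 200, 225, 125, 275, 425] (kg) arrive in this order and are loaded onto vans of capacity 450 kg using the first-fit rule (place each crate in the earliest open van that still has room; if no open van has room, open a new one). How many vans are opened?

7

  100 → van 1 (new)  [load 100/450]
  225 → van 1  [load 325/450]
  175 → van 2 (new)  [load 175/450]
  275 → van 2  [load 450/450]
  375 → van 3 (new)  [load 375/450]
  400 → van 4 (new)  [load 400/450]
  200 → van 5 (new)  [load 200/450]
  225 → van 5  [load 425/450]
  125 → van 1  [load 450/450]
  275 → van 6 (new)  [load 275/450]
  425 → van 7 (new)  [load 425/450]
7 vans opened.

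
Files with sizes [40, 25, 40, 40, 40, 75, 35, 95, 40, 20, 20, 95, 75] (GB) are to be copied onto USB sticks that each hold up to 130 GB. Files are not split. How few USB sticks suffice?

6

Total = 95 + 95 + 75 + 75 + 40 + 40 + 40 + 40 + 40 + 35 + 25 + 20 + 20 = 640 GB.
Lower bound: ⌈640/130⌉ = 5 USB sticks.
A packing using 6 USB sticks:
  USB stick 1: 95 + 35 = 130
  USB stick 2: 95 + 25 = 120
  USB stick 3: 75 + 40 = 115
  USB stick 4: 75 + 40 = 115
  USB stick 5: 40 + 40 + 40 = 120
  USB stick 6: 20 + 20 = 40
No arrangement into 5 USB sticks stays within capacity, so 6 is optimal.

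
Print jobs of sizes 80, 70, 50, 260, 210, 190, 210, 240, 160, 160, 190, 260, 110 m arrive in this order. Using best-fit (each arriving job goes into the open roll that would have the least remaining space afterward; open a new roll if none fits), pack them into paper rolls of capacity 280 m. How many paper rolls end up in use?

  80 → roll 1 (new)  [load 80/280]
  70 → roll 1  [load 150/280]
  50 → roll 1  [load 200/280]
  260 → roll 2 (new)  [load 260/280]
  210 → roll 3 (new)  [load 210/280]
  190 → roll 4 (new)  [load 190/280]
  210 → roll 5 (new)  [load 210/280]
  240 → roll 6 (new)  [load 240/280]
  160 → roll 7 (new)  [load 160/280]
  160 → roll 8 (new)  [load 160/280]
  190 → roll 9 (new)  [load 190/280]
  260 → roll 10 (new)  [load 260/280]
  110 → roll 7  [load 270/280]
10 paper rolls opened.

10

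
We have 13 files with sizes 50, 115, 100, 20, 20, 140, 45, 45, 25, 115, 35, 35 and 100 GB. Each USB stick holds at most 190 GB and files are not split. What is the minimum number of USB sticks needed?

Total = 140 + 115 + 115 + 100 + 100 + 50 + 45 + 45 + 35 + 35 + 25 + 20 + 20 = 845 GB.
Lower bound: ⌈845/190⌉ = 5 USB sticks.
A packing using 5 USB sticks:
  USB stick 1: 140 + 50 = 190
  USB stick 2: 115 + 45 + 25 = 185
  USB stick 3: 115 + 45 + 20 = 180
  USB stick 4: 100 + 35 + 35 + 20 = 190
  USB stick 5: 100 = 100
This matches the lower bound, so 5 is optimal.

5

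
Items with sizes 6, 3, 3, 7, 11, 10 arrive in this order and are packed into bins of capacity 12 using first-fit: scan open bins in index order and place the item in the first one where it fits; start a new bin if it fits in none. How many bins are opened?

4

  6 → bin 1 (new)  [load 6/12]
  3 → bin 1  [load 9/12]
  3 → bin 1  [load 12/12]
  7 → bin 2 (new)  [load 7/12]
  11 → bin 3 (new)  [load 11/12]
  10 → bin 4 (new)  [load 10/12]
4 bins opened.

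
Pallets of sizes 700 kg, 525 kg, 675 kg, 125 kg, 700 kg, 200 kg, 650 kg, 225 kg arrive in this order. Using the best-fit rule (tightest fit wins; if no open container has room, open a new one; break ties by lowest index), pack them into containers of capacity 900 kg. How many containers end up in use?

5

  700 → container 1 (new)  [load 700/900]
  525 → container 2 (new)  [load 525/900]
  675 → container 3 (new)  [load 675/900]
  125 → container 1  [load 825/900]
  700 → container 4 (new)  [load 700/900]
  200 → container 4  [load 900/900]
  650 → container 5 (new)  [load 650/900]
  225 → container 3  [load 900/900]
5 containers opened.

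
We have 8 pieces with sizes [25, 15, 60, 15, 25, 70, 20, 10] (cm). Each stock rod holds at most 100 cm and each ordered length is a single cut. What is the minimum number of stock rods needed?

3

Total = 70 + 60 + 25 + 25 + 20 + 15 + 15 + 10 = 240 cm.
Lower bound: ⌈240/100⌉ = 3 stock rods.
A packing using 3 stock rods:
  stock rod 1: 70 + 25 = 95
  stock rod 2: 60 + 25 + 15 = 100
  stock rod 3: 20 + 15 + 10 = 45
This matches the lower bound, so 3 is optimal.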